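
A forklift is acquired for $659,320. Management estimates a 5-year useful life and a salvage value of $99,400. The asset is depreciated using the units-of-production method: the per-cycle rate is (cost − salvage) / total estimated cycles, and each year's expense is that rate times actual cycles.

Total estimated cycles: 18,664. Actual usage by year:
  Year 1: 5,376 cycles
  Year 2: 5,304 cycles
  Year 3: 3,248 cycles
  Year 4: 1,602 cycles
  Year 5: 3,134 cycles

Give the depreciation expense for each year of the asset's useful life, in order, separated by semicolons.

$161,280; $159,120; $97,440; $48,060; $94,020

Depreciable base = $659,320 − $99,400 = $559,920.
Rate = $559,920 / 18,664 cycles = $30 per cycle.
Year 1: 5,376 × $30 = $161,280. Book value $498,040.
Year 2: 5,304 × $30 = $159,120. Book value $338,920.
Year 3: 3,248 × $30 = $97,440. Book value $241,480.
Year 4: 1,602 × $30 = $48,060. Book value $193,420.
Year 5: 3,134 × $30 = $94,020. Book value $99,400.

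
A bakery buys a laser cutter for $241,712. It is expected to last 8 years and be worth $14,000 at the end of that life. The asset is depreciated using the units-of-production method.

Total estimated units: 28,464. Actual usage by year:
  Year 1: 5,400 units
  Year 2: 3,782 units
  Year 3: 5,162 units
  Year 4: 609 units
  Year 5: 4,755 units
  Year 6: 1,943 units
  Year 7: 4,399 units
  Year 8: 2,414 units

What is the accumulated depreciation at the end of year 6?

$173,208

Depreciable base = $241,712 − $14,000 = $227,712.
Rate = $227,712 / 28,464 units = $8 per unit.
Year 1: 5,400 × $8 = $43,200. Book value $198,512.
Year 2: 3,782 × $8 = $30,256. Book value $168,256.
Year 3: 5,162 × $8 = $41,296. Book value $126,960.
Year 4: 609 × $8 = $4,872. Book value $122,088.
Year 5: 4,755 × $8 = $38,040. Book value $84,048.
Year 6: 1,943 × $8 = $15,544. Book value $68,504.
Accumulated through year 6 = $241,712 − $68,504 = $173,208.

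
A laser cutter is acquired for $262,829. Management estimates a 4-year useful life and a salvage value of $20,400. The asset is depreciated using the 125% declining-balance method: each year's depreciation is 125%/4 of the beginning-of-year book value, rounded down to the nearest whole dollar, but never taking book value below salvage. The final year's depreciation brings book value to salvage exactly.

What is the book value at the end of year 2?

$124,228

Depreciable base = $262,829 − $20,400 = $242,429.
Year 1: ⌊$262,829 × 125%/4⌋ = $82,134. Book value $180,695.
Year 2: ⌊$180,695 × 125%/4⌋ = $56,467. Book value $124,228.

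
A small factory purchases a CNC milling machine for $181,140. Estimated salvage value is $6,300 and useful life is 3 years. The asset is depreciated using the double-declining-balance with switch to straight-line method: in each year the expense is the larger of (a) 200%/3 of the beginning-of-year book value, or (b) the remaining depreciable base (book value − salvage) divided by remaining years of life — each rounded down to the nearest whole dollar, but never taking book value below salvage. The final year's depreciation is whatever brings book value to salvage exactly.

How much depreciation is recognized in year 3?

$13,827

Depreciable base = $181,140 − $6,300 = $174,840.
Year 1: DB = ⌊$181,140 × 200%/3⌋ = $120,760; SL = ⌊$174,840/3⌋ = $58,280 → take DB $120,760. Book value $60,380.
Year 2: DB = ⌊$60,380 × 200%/3⌋ = $40,253; SL = ⌊$54,080/2⌋ = $27,040 → take DB $40,253. Book value $20,127.
Year 3 (final): $20,127 − $6,300 = $13,827. Book value $6,300.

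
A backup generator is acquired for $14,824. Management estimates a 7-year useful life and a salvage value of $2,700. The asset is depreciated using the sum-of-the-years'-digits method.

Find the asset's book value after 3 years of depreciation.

$7,030

Depreciable base = $14,824 − $2,700 = $12,124.
Sum of the years' digits = 7+6+5+4+3+2+1 = 28.
Year 1: $12,124 × 7/28 = $3,031. Book value $11,793.
Year 2: $12,124 × 6/28 = $2,598. Book value $9,195.
Year 3: $12,124 × 5/28 = $2,165. Book value $7,030.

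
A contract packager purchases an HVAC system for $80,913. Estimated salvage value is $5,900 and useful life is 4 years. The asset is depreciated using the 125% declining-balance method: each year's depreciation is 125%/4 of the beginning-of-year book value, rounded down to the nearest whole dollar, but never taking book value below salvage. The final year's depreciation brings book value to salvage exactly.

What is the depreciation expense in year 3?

Depreciable base = $80,913 − $5,900 = $75,013.
Year 1: ⌊$80,913 × 125%/4⌋ = $25,285. Book value $55,628.
Year 2: ⌊$55,628 × 125%/4⌋ = $17,383. Book value $38,245.
Year 3: ⌊$38,245 × 125%/4⌋ = $11,951. Book value $26,294.

$11,951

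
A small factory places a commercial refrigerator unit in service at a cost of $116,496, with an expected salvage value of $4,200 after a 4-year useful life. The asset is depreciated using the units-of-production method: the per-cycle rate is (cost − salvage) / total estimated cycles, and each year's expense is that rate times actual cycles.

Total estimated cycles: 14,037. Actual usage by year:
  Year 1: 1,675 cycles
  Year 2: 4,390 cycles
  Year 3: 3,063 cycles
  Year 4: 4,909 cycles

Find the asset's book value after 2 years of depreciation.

Depreciable base = $116,496 − $4,200 = $112,296.
Rate = $112,296 / 14,037 cycles = $8 per cycle.
Year 1: 1,675 × $8 = $13,400. Book value $103,096.
Year 2: 4,390 × $8 = $35,120. Book value $67,976.

$67,976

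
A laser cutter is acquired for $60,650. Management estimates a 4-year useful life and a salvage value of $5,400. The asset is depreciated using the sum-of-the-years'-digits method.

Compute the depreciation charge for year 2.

$16,575

Depreciable base = $60,650 − $5,400 = $55,250.
Sum of the years' digits = 4+3+2+1 = 10.
Year 1: $55,250 × 4/10 = $22,100. Book value $38,550.
Year 2: $55,250 × 3/10 = $16,575. Book value $21,975.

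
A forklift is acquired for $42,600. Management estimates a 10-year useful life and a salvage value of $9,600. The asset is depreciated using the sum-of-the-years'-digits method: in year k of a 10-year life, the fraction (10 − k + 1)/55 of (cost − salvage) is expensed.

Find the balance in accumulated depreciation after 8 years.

$31,200

Depreciable base = $42,600 − $9,600 = $33,000.
Sum of the years' digits = 10+9+8+7+6+5+4+3+2+1 = 55.
Year 1: $33,000 × 10/55 = $6,000. Book value $36,600.
Year 2: $33,000 × 9/55 = $5,400. Book value $31,200.
Year 3: $33,000 × 8/55 = $4,800. Book value $26,400.
Year 4: $33,000 × 7/55 = $4,200. Book value $22,200.
Year 5: $33,000 × 6/55 = $3,600. Book value $18,600.
Year 6: $33,000 × 5/55 = $3,000. Book value $15,600.
Year 7: $33,000 × 4/55 = $2,400. Book value $13,200.
Year 8: $33,000 × 3/55 = $1,800. Book value $11,400.
Accumulated through year 8 = $42,600 − $11,400 = $31,200.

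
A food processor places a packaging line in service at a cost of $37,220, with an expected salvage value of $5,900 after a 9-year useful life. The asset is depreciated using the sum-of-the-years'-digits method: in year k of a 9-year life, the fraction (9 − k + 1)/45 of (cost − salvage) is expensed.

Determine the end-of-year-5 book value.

Depreciable base = $37,220 − $5,900 = $31,320.
Sum of the years' digits = 9+8+7+6+5+4+3+2+1 = 45.
Year 1: $31,320 × 9/45 = $6,264. Book value $30,956.
Year 2: $31,320 × 8/45 = $5,568. Book value $25,388.
Year 3: $31,320 × 7/45 = $4,872. Book value $20,516.
Year 4: $31,320 × 6/45 = $4,176. Book value $16,340.
Year 5: $31,320 × 5/45 = $3,480. Book value $12,860.

$12,860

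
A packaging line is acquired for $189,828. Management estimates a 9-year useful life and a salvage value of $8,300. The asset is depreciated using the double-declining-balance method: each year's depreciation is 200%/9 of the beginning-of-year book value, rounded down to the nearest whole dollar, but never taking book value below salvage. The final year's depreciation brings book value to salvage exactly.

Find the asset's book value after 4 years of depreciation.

Depreciable base = $189,828 − $8,300 = $181,528.
Year 1: ⌊$189,828 × 200%/9⌋ = $42,184. Book value $147,644.
Year 2: ⌊$147,644 × 200%/9⌋ = $32,809. Book value $114,835.
Year 3: ⌊$114,835 × 200%/9⌋ = $25,518. Book value $89,317.
Year 4: ⌊$89,317 × 200%/9⌋ = $19,848. Book value $69,469.

$69,469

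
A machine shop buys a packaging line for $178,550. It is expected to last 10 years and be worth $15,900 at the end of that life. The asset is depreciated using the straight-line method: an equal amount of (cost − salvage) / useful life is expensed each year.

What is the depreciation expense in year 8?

Depreciable base = $178,550 − $15,900 = $162,650.
Annual expense = $162,650 / 10 = $16,265.

$16,265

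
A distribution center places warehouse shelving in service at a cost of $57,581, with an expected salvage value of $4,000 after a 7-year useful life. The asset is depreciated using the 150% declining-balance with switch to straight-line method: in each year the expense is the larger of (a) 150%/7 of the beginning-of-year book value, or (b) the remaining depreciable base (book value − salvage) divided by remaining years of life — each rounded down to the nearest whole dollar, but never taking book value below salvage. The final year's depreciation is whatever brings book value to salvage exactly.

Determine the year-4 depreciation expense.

Depreciable base = $57,581 − $4,000 = $53,581.
Year 1: DB = ⌊$57,581 × 150%/7⌋ = $12,338; SL = ⌊$53,581/7⌋ = $7,654 → take DB $12,338. Book value $45,243.
Year 2: DB = ⌊$45,243 × 150%/7⌋ = $9,694; SL = ⌊$41,243/6⌋ = $6,873 → take DB $9,694. Book value $35,549.
Year 3: DB = ⌊$35,549 × 150%/7⌋ = $7,617; SL = ⌊$31,549/5⌋ = $6,309 → take DB $7,617. Book value $27,932.
Year 4: DB = ⌊$27,932 × 150%/7⌋ = $5,985; SL = ⌊$23,932/4⌋ = $5,983 → take DB $5,985. Book value $21,947.

$5,985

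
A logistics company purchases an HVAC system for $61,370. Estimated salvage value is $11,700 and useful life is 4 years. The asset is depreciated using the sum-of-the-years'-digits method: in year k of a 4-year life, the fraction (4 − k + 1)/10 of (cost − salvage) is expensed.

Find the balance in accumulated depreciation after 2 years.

$34,769

Depreciable base = $61,370 − $11,700 = $49,670.
Sum of the years' digits = 4+3+2+1 = 10.
Year 1: $49,670 × 4/10 = $19,868. Book value $41,502.
Year 2: $49,670 × 3/10 = $14,901. Book value $26,601.
Accumulated through year 2 = $61,370 − $26,601 = $34,769.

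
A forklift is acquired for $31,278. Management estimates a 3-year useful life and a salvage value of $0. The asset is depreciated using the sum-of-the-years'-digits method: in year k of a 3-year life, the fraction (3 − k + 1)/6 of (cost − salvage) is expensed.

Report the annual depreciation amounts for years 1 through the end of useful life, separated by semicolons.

$15,639; $10,426; $5,213

Depreciable base = $31,278 − $0 = $31,278.
Sum of the years' digits = 3+2+1 = 6.
Year 1: $31,278 × 3/6 = $15,639. Book value $15,639.
Year 2: $31,278 × 2/6 = $10,426. Book value $5,213.
Year 3: $31,278 × 1/6 = $5,213. Book value $0.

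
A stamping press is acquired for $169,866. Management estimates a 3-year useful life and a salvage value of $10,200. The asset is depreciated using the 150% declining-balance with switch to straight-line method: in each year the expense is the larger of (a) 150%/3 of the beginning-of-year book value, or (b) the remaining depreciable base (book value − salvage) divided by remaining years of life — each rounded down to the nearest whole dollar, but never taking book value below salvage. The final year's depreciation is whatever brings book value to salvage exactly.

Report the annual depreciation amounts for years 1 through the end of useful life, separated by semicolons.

Depreciable base = $169,866 − $10,200 = $159,666.
Year 1: DB = ⌊$169,866 × 150%/3⌋ = $84,933; SL = ⌊$159,666/3⌋ = $53,222 → take DB $84,933. Book value $84,933.
Year 2: DB = ⌊$84,933 × 150%/3⌋ = $42,466; SL = ⌊$74,733/2⌋ = $37,366 → take DB $42,466. Book value $42,467.
Year 3 (final): $42,467 − $10,200 = $32,267. Book value $10,200.

$84,933; $42,466; $32,267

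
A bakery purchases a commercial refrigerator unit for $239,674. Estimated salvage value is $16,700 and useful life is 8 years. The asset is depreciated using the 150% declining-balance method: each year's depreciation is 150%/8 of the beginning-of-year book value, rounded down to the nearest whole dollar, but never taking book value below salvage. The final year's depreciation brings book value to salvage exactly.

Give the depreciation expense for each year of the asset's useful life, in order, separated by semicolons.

Depreciable base = $239,674 − $16,700 = $222,974.
Year 1: ⌊$239,674 × 150%/8⌋ = $44,938. Book value $194,736.
Year 2: ⌊$194,736 × 150%/8⌋ = $36,513. Book value $158,223.
Year 3: ⌊$158,223 × 150%/8⌋ = $29,666. Book value $128,557.
Year 4: ⌊$128,557 × 150%/8⌋ = $24,104. Book value $104,453.
Year 5: ⌊$104,453 × 150%/8⌋ = $19,584. Book value $84,869.
Year 6: ⌊$84,869 × 150%/8⌋ = $15,912. Book value $68,957.
Year 7: ⌊$68,957 × 150%/8⌋ = $12,929. Book value $56,028.
Year 8 (final): $56,028 − $16,700 = $39,328. Book value $16,700.

$44,938; $36,513; $29,666; $24,104; $19,584; $15,912; $12,929; $39,328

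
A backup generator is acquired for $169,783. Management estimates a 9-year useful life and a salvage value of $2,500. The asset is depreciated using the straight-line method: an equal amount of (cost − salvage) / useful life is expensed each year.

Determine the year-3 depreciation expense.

Depreciable base = $169,783 − $2,500 = $167,283.
Annual expense = $167,283 / 9 = $18,587.

$18,587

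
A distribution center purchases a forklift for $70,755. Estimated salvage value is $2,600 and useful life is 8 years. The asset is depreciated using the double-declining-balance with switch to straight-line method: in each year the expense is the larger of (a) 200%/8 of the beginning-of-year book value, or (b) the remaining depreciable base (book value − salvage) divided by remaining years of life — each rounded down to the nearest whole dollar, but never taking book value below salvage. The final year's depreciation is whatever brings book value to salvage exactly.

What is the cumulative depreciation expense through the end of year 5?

$53,963

Depreciable base = $70,755 − $2,600 = $68,155.
Year 1: DB = ⌊$70,755 × 200%/8⌋ = $17,688; SL = ⌊$68,155/8⌋ = $8,519 → take DB $17,688. Book value $53,067.
Year 2: DB = ⌊$53,067 × 200%/8⌋ = $13,266; SL = ⌊$50,467/7⌋ = $7,209 → take DB $13,266. Book value $39,801.
Year 3: DB = ⌊$39,801 × 200%/8⌋ = $9,950; SL = ⌊$37,201/6⌋ = $6,200 → take DB $9,950. Book value $29,851.
Year 4: DB = ⌊$29,851 × 200%/8⌋ = $7,462; SL = ⌊$27,251/5⌋ = $5,450 → take DB $7,462. Book value $22,389.
Year 5: DB = ⌊$22,389 × 200%/8⌋ = $5,597; SL = ⌊$19,789/4⌋ = $4,947 → take DB $5,597. Book value $16,792.
Accumulated through year 5 = $70,755 − $16,792 = $53,963.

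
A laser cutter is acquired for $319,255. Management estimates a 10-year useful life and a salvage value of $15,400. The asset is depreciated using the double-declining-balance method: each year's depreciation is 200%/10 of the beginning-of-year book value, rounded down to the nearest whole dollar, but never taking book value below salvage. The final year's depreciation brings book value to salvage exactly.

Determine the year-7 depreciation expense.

Depreciable base = $319,255 − $15,400 = $303,855.
Year 1: ⌊$319,255 × 200%/10⌋ = $63,851. Book value $255,404.
Year 2: ⌊$255,404 × 200%/10⌋ = $51,080. Book value $204,324.
Year 3: ⌊$204,324 × 200%/10⌋ = $40,864. Book value $163,460.
Year 4: ⌊$163,460 × 200%/10⌋ = $32,692. Book value $130,768.
Year 5: ⌊$130,768 × 200%/10⌋ = $26,153. Book value $104,615.
Year 6: ⌊$104,615 × 200%/10⌋ = $20,923. Book value $83,692.
Year 7: ⌊$83,692 × 200%/10⌋ = $16,738. Book value $66,954.

$16,738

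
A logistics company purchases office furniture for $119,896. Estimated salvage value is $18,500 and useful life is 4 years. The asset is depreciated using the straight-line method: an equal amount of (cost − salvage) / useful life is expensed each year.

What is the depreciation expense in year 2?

$25,349

Depreciable base = $119,896 − $18,500 = $101,396.
Annual expense = $101,396 / 4 = $25,349.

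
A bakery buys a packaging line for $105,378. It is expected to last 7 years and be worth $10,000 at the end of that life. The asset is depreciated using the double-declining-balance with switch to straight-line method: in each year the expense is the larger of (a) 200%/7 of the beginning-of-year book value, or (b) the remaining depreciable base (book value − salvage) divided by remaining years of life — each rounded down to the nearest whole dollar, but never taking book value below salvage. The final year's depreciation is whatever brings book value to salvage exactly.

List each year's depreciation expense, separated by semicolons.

$30,108; $21,505; $15,361; $10,972; $7,837; $5,598; $3,997

Depreciable base = $105,378 − $10,000 = $95,378.
Year 1: DB = ⌊$105,378 × 200%/7⌋ = $30,108; SL = ⌊$95,378/7⌋ = $13,625 → take DB $30,108. Book value $75,270.
Year 2: DB = ⌊$75,270 × 200%/7⌋ = $21,505; SL = ⌊$65,270/6⌋ = $10,878 → take DB $21,505. Book value $53,765.
Year 3: DB = ⌊$53,765 × 200%/7⌋ = $15,361; SL = ⌊$43,765/5⌋ = $8,753 → take DB $15,361. Book value $38,404.
Year 4: DB = ⌊$38,404 × 200%/7⌋ = $10,972; SL = ⌊$28,404/4⌋ = $7,101 → take DB $10,972. Book value $27,432.
Year 5: DB = ⌊$27,432 × 200%/7⌋ = $7,837; SL = ⌊$17,432/3⌋ = $5,810 → take DB $7,837. Book value $19,595.
Year 6: DB = ⌊$19,595 × 200%/7⌋ = $5,598; SL = ⌊$9,595/2⌋ = $4,797 → take DB $5,598. Book value $13,997.
Year 7 (final): $13,997 − $10,000 = $3,997. Book value $10,000.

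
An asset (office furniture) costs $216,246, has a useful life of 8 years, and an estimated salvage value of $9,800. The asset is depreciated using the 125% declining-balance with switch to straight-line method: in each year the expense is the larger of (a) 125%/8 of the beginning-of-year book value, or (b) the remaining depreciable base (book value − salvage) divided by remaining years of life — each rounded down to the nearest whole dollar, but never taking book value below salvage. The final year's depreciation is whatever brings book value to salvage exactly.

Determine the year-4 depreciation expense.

Depreciable base = $216,246 − $9,800 = $206,446.
Year 1: DB = ⌊$216,246 × 125%/8⌋ = $33,788; SL = ⌊$206,446/8⌋ = $25,805 → take DB $33,788. Book value $182,458.
Year 2: DB = ⌊$182,458 × 125%/8⌋ = $28,509; SL = ⌊$172,658/7⌋ = $24,665 → take DB $28,509. Book value $153,949.
Year 3: DB = ⌊$153,949 × 125%/8⌋ = $24,054; SL = ⌊$144,149/6⌋ = $24,024 → take DB $24,054. Book value $129,895.
Year 4: DB = ⌊$129,895 × 125%/8⌋ = $20,296; SL = ⌊$120,095/5⌋ = $24,019 → take SL $24,019. Book value $105,876.

$24,019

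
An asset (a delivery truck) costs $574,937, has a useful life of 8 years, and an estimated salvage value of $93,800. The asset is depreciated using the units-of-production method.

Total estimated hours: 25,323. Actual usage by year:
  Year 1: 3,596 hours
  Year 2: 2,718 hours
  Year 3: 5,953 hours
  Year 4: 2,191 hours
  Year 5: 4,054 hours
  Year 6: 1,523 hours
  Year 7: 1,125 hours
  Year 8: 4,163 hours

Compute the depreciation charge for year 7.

$21,375

Depreciable base = $574,937 − $93,800 = $481,137.
Rate = $481,137 / 25,323 hours = $19 per hour.
Year 1: 3,596 × $19 = $68,324. Book value $506,613.
Year 2: 2,718 × $19 = $51,642. Book value $454,971.
Year 3: 5,953 × $19 = $113,107. Book value $341,864.
Year 4: 2,191 × $19 = $41,629. Book value $300,235.
Year 5: 4,054 × $19 = $77,026. Book value $223,209.
Year 6: 1,523 × $19 = $28,937. Book value $194,272.
Year 7: 1,125 × $19 = $21,375. Book value $172,897.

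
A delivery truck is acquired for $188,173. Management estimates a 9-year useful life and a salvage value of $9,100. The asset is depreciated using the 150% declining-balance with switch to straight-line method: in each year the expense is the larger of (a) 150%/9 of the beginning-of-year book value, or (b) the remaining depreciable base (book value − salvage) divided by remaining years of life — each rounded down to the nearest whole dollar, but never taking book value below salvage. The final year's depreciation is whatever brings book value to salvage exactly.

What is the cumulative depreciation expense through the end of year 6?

Depreciable base = $188,173 − $9,100 = $179,073.
Year 1: DB = ⌊$188,173 × 150%/9⌋ = $31,362; SL = ⌊$179,073/9⌋ = $19,897 → take DB $31,362. Book value $156,811.
Year 2: DB = ⌊$156,811 × 150%/9⌋ = $26,135; SL = ⌊$147,711/8⌋ = $18,463 → take DB $26,135. Book value $130,676.
Year 3: DB = ⌊$130,676 × 150%/9⌋ = $21,779; SL = ⌊$121,576/7⌋ = $17,368 → take DB $21,779. Book value $108,897.
Year 4: DB = ⌊$108,897 × 150%/9⌋ = $18,149; SL = ⌊$99,797/6⌋ = $16,632 → take DB $18,149. Book value $90,748.
Year 5: DB = ⌊$90,748 × 150%/9⌋ = $15,124; SL = ⌊$81,648/5⌋ = $16,329 → take SL $16,329. Book value $74,419.
Year 6: DB = ⌊$74,419 × 150%/9⌋ = $12,403; SL = ⌊$65,319/4⌋ = $16,329 → take SL $16,329. Book value $58,090.
Accumulated through year 6 = $188,173 − $58,090 = $130,083.

$130,083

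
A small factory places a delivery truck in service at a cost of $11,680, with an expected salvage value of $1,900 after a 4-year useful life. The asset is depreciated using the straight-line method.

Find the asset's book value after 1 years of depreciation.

Depreciable base = $11,680 − $1,900 = $9,780.
Annual expense = $9,780 / 4 = $2,445.
End of year 1: book value $9,235.

$9,235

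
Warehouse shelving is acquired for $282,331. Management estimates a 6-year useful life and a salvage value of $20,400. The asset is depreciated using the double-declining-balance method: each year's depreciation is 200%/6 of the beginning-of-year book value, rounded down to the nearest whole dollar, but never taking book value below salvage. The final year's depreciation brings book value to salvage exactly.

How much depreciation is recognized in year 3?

Depreciable base = $282,331 − $20,400 = $261,931.
Year 1: ⌊$282,331 × 200%/6⌋ = $94,110. Book value $188,221.
Year 2: ⌊$188,221 × 200%/6⌋ = $62,740. Book value $125,481.
Year 3: ⌊$125,481 × 200%/6⌋ = $41,827. Book value $83,654.

$41,827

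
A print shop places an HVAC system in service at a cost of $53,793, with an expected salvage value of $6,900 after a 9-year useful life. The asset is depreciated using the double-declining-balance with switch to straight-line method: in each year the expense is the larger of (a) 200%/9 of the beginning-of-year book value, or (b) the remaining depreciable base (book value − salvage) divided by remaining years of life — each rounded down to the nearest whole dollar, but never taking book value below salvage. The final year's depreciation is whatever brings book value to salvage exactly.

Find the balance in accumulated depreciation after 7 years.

$44,528

Depreciable base = $53,793 − $6,900 = $46,893.
Year 1: DB = ⌊$53,793 × 200%/9⌋ = $11,954; SL = ⌊$46,893/9⌋ = $5,210 → take DB $11,954. Book value $41,839.
Year 2: DB = ⌊$41,839 × 200%/9⌋ = $9,297; SL = ⌊$34,939/8⌋ = $4,367 → take DB $9,297. Book value $32,542.
Year 3: DB = ⌊$32,542 × 200%/9⌋ = $7,231; SL = ⌊$25,642/7⌋ = $3,663 → take DB $7,231. Book value $25,311.
Year 4: DB = ⌊$25,311 × 200%/9⌋ = $5,624; SL = ⌊$18,411/6⌋ = $3,068 → take DB $5,624. Book value $19,687.
Year 5: DB = ⌊$19,687 × 200%/9⌋ = $4,374; SL = ⌊$12,787/5⌋ = $2,557 → take DB $4,374. Book value $15,313.
Year 6: DB = ⌊$15,313 × 200%/9⌋ = $3,402; SL = ⌊$8,413/4⌋ = $2,103 → take DB $3,402. Book value $11,911.
Year 7: DB = ⌊$11,911 × 200%/9⌋ = $2,646; SL = ⌊$5,011/3⌋ = $1,670 → take DB $2,646. Book value $9,265.
Accumulated through year 7 = $53,793 − $9,265 = $44,528.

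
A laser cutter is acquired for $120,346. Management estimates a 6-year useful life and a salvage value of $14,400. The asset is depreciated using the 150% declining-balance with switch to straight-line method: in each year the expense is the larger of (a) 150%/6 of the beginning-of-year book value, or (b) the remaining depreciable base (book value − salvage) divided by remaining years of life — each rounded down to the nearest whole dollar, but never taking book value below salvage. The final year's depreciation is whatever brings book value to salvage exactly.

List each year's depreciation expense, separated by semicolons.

$30,086; $22,565; $16,923; $12,693; $11,839; $11,840

Depreciable base = $120,346 − $14,400 = $105,946.
Year 1: DB = ⌊$120,346 × 150%/6⌋ = $30,086; SL = ⌊$105,946/6⌋ = $17,657 → take DB $30,086. Book value $90,260.
Year 2: DB = ⌊$90,260 × 150%/6⌋ = $22,565; SL = ⌊$75,860/5⌋ = $15,172 → take DB $22,565. Book value $67,695.
Year 3: DB = ⌊$67,695 × 150%/6⌋ = $16,923; SL = ⌊$53,295/4⌋ = $13,323 → take DB $16,923. Book value $50,772.
Year 4: DB = ⌊$50,772 × 150%/6⌋ = $12,693; SL = ⌊$36,372/3⌋ = $12,124 → take DB $12,693. Book value $38,079.
Year 5: DB = ⌊$38,079 × 150%/6⌋ = $9,519; SL = ⌊$23,679/2⌋ = $11,839 → take SL $11,839. Book value $26,240.
Year 6 (final): $26,240 − $14,400 = $11,840. Book value $14,400.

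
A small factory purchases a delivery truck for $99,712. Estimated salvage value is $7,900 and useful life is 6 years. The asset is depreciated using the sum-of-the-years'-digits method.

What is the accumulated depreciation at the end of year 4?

$78,696

Depreciable base = $99,712 − $7,900 = $91,812.
Sum of the years' digits = 6+5+4+3+2+1 = 21.
Year 1: $91,812 × 6/21 = $26,232. Book value $73,480.
Year 2: $91,812 × 5/21 = $21,860. Book value $51,620.
Year 3: $91,812 × 4/21 = $17,488. Book value $34,132.
Year 4: $91,812 × 3/21 = $13,116. Book value $21,016.
Accumulated through year 4 = $99,712 − $21,016 = $78,696.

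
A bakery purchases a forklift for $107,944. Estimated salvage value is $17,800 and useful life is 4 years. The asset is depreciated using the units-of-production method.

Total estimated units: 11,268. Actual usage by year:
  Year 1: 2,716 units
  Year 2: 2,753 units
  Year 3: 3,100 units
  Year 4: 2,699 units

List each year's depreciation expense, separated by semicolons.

Depreciable base = $107,944 − $17,800 = $90,144.
Rate = $90,144 / 11,268 units = $8 per unit.
Year 1: 2,716 × $8 = $21,728. Book value $86,216.
Year 2: 2,753 × $8 = $22,024. Book value $64,192.
Year 3: 3,100 × $8 = $24,800. Book value $39,392.
Year 4: 2,699 × $8 = $21,592. Book value $17,800.

$21,728; $22,024; $24,800; $21,592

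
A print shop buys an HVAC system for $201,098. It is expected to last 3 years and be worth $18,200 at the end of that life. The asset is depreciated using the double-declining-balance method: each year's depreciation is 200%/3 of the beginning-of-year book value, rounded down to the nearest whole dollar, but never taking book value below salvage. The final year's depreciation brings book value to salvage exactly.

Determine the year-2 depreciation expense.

Depreciable base = $201,098 − $18,200 = $182,898.
Year 1: ⌊$201,098 × 200%/3⌋ = $134,065. Book value $67,033.
Year 2: ⌊$67,033 × 200%/3⌋ = $44,688. Book value $22,345.

$44,688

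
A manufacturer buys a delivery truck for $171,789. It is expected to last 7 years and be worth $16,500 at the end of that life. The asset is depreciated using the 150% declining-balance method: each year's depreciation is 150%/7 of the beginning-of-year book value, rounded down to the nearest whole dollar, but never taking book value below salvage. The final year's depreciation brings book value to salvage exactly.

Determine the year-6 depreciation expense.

$11,023

Depreciable base = $171,789 − $16,500 = $155,289.
Year 1: ⌊$171,789 × 150%/7⌋ = $36,811. Book value $134,978.
Year 2: ⌊$134,978 × 150%/7⌋ = $28,923. Book value $106,055.
Year 3: ⌊$106,055 × 150%/7⌋ = $22,726. Book value $83,329.
Year 4: ⌊$83,329 × 150%/7⌋ = $17,856. Book value $65,473.
Year 5: ⌊$65,473 × 150%/7⌋ = $14,029. Book value $51,444.
Year 6: ⌊$51,444 × 150%/7⌋ = $11,023. Book value $40,421.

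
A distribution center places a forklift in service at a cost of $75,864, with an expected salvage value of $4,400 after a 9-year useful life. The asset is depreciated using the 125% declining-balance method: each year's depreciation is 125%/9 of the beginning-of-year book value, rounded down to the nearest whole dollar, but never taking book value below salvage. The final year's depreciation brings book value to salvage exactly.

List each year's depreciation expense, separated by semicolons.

Depreciable base = $75,864 − $4,400 = $71,464.
Year 1: ⌊$75,864 × 125%/9⌋ = $10,536. Book value $65,328.
Year 2: ⌊$65,328 × 125%/9⌋ = $9,073. Book value $56,255.
Year 3: ⌊$56,255 × 125%/9⌋ = $7,813. Book value $48,442.
Year 4: ⌊$48,442 × 125%/9⌋ = $6,728. Book value $41,714.
Year 5: ⌊$41,714 × 125%/9⌋ = $5,793. Book value $35,921.
Year 6: ⌊$35,921 × 125%/9⌋ = $4,989. Book value $30,932.
Year 7: ⌊$30,932 × 125%/9⌋ = $4,296. Book value $26,636.
Year 8: ⌊$26,636 × 125%/9⌋ = $3,699. Book value $22,937.
Year 9 (final): $22,937 − $4,400 = $18,537. Book value $4,400.

$10,536; $9,073; $7,813; $6,728; $5,793; $4,989; $4,296; $3,699; $18,537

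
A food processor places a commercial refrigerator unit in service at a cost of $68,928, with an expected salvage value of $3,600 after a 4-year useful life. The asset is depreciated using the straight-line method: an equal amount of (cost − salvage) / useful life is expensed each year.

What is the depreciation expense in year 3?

Depreciable base = $68,928 − $3,600 = $65,328.
Annual expense = $65,328 / 4 = $16,332.

$16,332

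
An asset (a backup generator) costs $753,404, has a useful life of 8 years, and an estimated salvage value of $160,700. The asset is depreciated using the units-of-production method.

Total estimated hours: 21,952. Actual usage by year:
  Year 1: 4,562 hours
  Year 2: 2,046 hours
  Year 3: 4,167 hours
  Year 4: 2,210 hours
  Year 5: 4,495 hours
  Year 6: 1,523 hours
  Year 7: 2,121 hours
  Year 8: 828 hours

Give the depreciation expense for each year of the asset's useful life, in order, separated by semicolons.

Depreciable base = $753,404 − $160,700 = $592,704.
Rate = $592,704 / 21,952 hours = $27 per hour.
Year 1: 4,562 × $27 = $123,174. Book value $630,230.
Year 2: 2,046 × $27 = $55,242. Book value $574,988.
Year 3: 4,167 × $27 = $112,509. Book value $462,479.
Year 4: 2,210 × $27 = $59,670. Book value $402,809.
Year 5: 4,495 × $27 = $121,365. Book value $281,444.
Year 6: 1,523 × $27 = $41,121. Book value $240,323.
Year 7: 2,121 × $27 = $57,267. Book value $183,056.
Year 8: 828 × $27 = $22,356. Book value $160,700.

$123,174; $55,242; $112,509; $59,670; $121,365; $41,121; $57,267; $22,356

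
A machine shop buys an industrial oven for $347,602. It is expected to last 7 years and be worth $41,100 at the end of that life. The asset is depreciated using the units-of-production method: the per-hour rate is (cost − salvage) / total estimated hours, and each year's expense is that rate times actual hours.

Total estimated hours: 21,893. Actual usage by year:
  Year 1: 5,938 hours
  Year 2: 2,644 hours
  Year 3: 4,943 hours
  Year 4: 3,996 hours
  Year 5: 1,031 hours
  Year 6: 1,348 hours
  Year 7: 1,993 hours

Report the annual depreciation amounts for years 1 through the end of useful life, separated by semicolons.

$83,132; $37,016; $69,202; $55,944; $14,434; $18,872; $27,902

Depreciable base = $347,602 − $41,100 = $306,502.
Rate = $306,502 / 21,893 hours = $14 per hour.
Year 1: 5,938 × $14 = $83,132. Book value $264,470.
Year 2: 2,644 × $14 = $37,016. Book value $227,454.
Year 3: 4,943 × $14 = $69,202. Book value $158,252.
Year 4: 3,996 × $14 = $55,944. Book value $102,308.
Year 5: 1,031 × $14 = $14,434. Book value $87,874.
Year 6: 1,348 × $14 = $18,872. Book value $69,002.
Year 7: 1,993 × $14 = $27,902. Book value $41,100.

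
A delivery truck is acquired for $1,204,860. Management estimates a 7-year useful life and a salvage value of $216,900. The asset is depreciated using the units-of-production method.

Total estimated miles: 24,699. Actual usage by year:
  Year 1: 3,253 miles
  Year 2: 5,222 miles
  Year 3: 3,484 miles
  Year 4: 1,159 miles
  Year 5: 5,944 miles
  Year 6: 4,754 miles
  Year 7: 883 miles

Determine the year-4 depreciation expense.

$46,360

Depreciable base = $1,204,860 − $216,900 = $987,960.
Rate = $987,960 / 24,699 miles = $40 per mile.
Year 1: 3,253 × $40 = $130,120. Book value $1,074,740.
Year 2: 5,222 × $40 = $208,880. Book value $865,860.
Year 3: 3,484 × $40 = $139,360. Book value $726,500.
Year 4: 1,159 × $40 = $46,360. Book value $680,140.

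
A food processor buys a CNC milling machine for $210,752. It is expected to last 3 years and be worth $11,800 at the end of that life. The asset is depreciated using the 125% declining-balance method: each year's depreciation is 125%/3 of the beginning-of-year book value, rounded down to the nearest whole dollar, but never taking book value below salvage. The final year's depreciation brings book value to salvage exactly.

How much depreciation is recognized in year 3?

$59,915

Depreciable base = $210,752 − $11,800 = $198,952.
Year 1: ⌊$210,752 × 125%/3⌋ = $87,813. Book value $122,939.
Year 2: ⌊$122,939 × 125%/3⌋ = $51,224. Book value $71,715.
Year 3 (final): $71,715 − $11,800 = $59,915. Book value $11,800.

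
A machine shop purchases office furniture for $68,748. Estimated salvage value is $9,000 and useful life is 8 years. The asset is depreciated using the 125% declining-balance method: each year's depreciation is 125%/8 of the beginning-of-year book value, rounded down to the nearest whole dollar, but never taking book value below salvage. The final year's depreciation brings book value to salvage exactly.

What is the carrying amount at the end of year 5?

$29,401

Depreciable base = $68,748 − $9,000 = $59,748.
Year 1: ⌊$68,748 × 125%/8⌋ = $10,741. Book value $58,007.
Year 2: ⌊$58,007 × 125%/8⌋ = $9,063. Book value $48,944.
Year 3: ⌊$48,944 × 125%/8⌋ = $7,647. Book value $41,297.
Year 4: ⌊$41,297 × 125%/8⌋ = $6,452. Book value $34,845.
Year 5: ⌊$34,845 × 125%/8⌋ = $5,444. Book value $29,401.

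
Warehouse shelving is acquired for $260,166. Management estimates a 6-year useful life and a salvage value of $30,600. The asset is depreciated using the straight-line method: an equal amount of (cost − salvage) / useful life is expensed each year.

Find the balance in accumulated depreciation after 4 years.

$153,044

Depreciable base = $260,166 − $30,600 = $229,566.
Annual expense = $229,566 / 6 = $38,261.
End of year 1: book value $221,905.
End of year 2: book value $183,644.
End of year 3: book value $145,383.
End of year 4: book value $107,122.
Accumulated through year 4 = $260,166 − $107,122 = $153,044.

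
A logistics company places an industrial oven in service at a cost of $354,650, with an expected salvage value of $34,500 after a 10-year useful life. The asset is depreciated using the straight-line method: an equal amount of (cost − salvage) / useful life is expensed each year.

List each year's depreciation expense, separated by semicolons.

Depreciable base = $354,650 − $34,500 = $320,150.
Annual expense = $320,150 / 10 = $32,015.
End of year 1: book value $322,635.
End of year 2: book value $290,620.
End of year 3: book value $258,605.
End of year 4: book value $226,590.
End of year 5: book value $194,575.
End of year 6: book value $162,560.
End of year 7: book value $130,545.
End of year 8: book value $98,530.
End of year 9: book value $66,515.
End of year 10: book value $34,500.

$32,015; $32,015; $32,015; $32,015; $32,015; $32,015; $32,015; $32,015; $32,015; $32,015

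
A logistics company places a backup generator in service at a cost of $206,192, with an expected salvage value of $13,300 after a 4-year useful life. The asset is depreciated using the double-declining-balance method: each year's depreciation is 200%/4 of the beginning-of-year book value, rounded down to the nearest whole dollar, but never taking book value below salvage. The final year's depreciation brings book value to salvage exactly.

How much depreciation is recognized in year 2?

Depreciable base = $206,192 − $13,300 = $192,892.
Year 1: ⌊$206,192 × 200%/4⌋ = $103,096. Book value $103,096.
Year 2: ⌊$103,096 × 200%/4⌋ = $51,548. Book value $51,548.

$51,548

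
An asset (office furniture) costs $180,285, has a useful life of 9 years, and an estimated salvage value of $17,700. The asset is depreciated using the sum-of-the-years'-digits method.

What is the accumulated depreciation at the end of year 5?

Depreciable base = $180,285 − $17,700 = $162,585.
Sum of the years' digits = 9+8+7+6+5+4+3+2+1 = 45.
Year 1: $162,585 × 9/45 = $32,517. Book value $147,768.
Year 2: $162,585 × 8/45 = $28,904. Book value $118,864.
Year 3: $162,585 × 7/45 = $25,291. Book value $93,573.
Year 4: $162,585 × 6/45 = $21,678. Book value $71,895.
Year 5: $162,585 × 5/45 = $18,065. Book value $53,830.
Accumulated through year 5 = $180,285 − $53,830 = $126,455.

$126,455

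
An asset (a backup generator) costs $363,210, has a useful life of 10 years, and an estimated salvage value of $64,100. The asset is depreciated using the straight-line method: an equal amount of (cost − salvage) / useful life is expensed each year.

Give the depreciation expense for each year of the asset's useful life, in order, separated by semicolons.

$29,911; $29,911; $29,911; $29,911; $29,911; $29,911; $29,911; $29,911; $29,911; $29,911

Depreciable base = $363,210 − $64,100 = $299,110.
Annual expense = $299,110 / 10 = $29,911.
End of year 1: book value $333,299.
End of year 2: book value $303,388.
End of year 3: book value $273,477.
End of year 4: book value $243,566.
End of year 5: book value $213,655.
End of year 6: book value $183,744.
End of year 7: book value $153,833.
End of year 8: book value $123,922.
End of year 9: book value $94,011.
End of year 10: book value $64,100.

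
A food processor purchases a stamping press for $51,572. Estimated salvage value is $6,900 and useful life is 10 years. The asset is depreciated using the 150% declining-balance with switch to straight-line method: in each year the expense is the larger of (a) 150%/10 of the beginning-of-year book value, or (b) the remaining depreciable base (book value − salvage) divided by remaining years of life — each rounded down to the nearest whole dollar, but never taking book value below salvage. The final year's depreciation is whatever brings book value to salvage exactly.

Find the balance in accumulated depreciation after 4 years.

$24,649

Depreciable base = $51,572 − $6,900 = $44,672.
Year 1: DB = ⌊$51,572 × 150%/10⌋ = $7,735; SL = ⌊$44,672/10⌋ = $4,467 → take DB $7,735. Book value $43,837.
Year 2: DB = ⌊$43,837 × 150%/10⌋ = $6,575; SL = ⌊$36,937/9⌋ = $4,104 → take DB $6,575. Book value $37,262.
Year 3: DB = ⌊$37,262 × 150%/10⌋ = $5,589; SL = ⌊$30,362/8⌋ = $3,795 → take DB $5,589. Book value $31,673.
Year 4: DB = ⌊$31,673 × 150%/10⌋ = $4,750; SL = ⌊$24,773/7⌋ = $3,539 → take DB $4,750. Book value $26,923.
Accumulated through year 4 = $51,572 − $26,923 = $24,649.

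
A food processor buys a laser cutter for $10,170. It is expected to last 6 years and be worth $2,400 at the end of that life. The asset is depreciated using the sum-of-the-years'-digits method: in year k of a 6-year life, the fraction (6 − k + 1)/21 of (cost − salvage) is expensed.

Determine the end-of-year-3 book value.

$4,620

Depreciable base = $10,170 − $2,400 = $7,770.
Sum of the years' digits = 6+5+4+3+2+1 = 21.
Year 1: $7,770 × 6/21 = $2,220. Book value $7,950.
Year 2: $7,770 × 5/21 = $1,850. Book value $6,100.
Year 3: $7,770 × 4/21 = $1,480. Book value $4,620.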